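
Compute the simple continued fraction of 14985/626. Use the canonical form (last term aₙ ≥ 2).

[23; 1, 15, 19, 2]

14985 = 23*626 + 587
626 = 1*587 + 39
587 = 15*39 + 2
39 = 19*2 + 1
2 = 2*1 + 0  (stop)
So 14985/626 = [23; 1, 15, 19, 2].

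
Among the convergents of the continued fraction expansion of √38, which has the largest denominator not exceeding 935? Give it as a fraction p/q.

2737/444

√38 = [6; 6, 12, …] (period length 2).
Convergents:
  p_0/q_0 = 6/1
  p_1/q_1 = 37/6
  p_2/q_2 = 450/73
  p_3/q_3 = 2737/444
  p_4/q_4 = 33294/5401
q_3 = 444 ≤ 935 < 5401 = q_4, so the answer is 2737/444.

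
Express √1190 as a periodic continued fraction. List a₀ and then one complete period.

a₀ = ⌊√1190⌋ = 34.
With m₀=0, d₀=1 and mₖ₊₁ = dₖaₖ − mₖ, dₖ₊₁ = (n − mₖ₊₁²)/dₖ, aₖ₊₁ = ⌊(a₀+mₖ₊₁)/dₖ₊₁⌋:
  k=1: m=34, d=34, a=2
  k=2: m=34, d=1, a=68
d=1 and a=2a₀=68 at k=2, so the next step gives (m, d) = (34, 34) again — its k=1 value — and the period has length 2.

[34; 2, 68]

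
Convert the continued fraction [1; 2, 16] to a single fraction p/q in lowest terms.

49/33

Using pₖ = aₖpₖ₋₁ + pₖ₋₂ and qₖ = aₖqₖ₋₁ + qₖ₋₂:
  k=0: a=1, p=1, q=1
  k=1: a=2, p=3, q=2
  k=2: a=16, p=49, q=33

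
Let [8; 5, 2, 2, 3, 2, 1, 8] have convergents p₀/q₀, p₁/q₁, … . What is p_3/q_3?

221/27

Using pₖ = aₖpₖ₋₁ + pₖ₋₂, qₖ = aₖqₖ₋₁ + qₖ₋₂ (with p₋₁=1, p₋₂=0, q₋₁=0, q₋₂=1):
  k=0: a=8, p=8, q=1
  k=1: a=5, p=41, q=5
  k=2: a=2, p=90, q=11
  k=3: a=2, p=221, q=27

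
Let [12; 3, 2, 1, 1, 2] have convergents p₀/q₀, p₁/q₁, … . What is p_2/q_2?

86/7

Using pₖ = aₖpₖ₋₁ + pₖ₋₂, qₖ = aₖqₖ₋₁ + qₖ₋₂ (with p₋₁=1, p₋₂=0, q₋₁=0, q₋₂=1):
  k=0: a=12, p=12, q=1
  k=1: a=3, p=37, q=3
  k=2: a=2, p=86, q=7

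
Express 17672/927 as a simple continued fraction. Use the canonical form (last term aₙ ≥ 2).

17672 = 19·927 + 59
927 = 15·59 + 42
59 = 1·42 + 17
42 = 2·17 + 8
17 = 2·8 + 1
8 = 8·1 + 0  (stop)
So 17672/927 = [19; 15, 1, 2, 2, 8].

[19; 15, 1, 2, 2, 8]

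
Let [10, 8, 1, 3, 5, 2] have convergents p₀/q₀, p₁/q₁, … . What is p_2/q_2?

Using pₖ = aₖpₖ₋₁ + pₖ₋₂, qₖ = aₖqₖ₋₁ + qₖ₋₂ (with p₋₁=1, p₋₂=0, q₋₁=0, q₋₂=1):
  k=0: a=10, p=10, q=1
  k=1: a=8, p=81, q=8
  k=2: a=1, p=91, q=9

91/9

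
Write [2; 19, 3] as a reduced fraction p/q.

119/58

Fold from the inside: start with 3/1.
  19 + 1/3 = 58/3
  2 + 3/58 = 119/58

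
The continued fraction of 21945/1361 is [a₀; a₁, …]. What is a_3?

21945 = 16·1361 + 169   →  a_0 = 16
1361 = 8·169 + 9   →  a_1 = 8
169 = 18·9 + 7   →  a_2 = 18
9 = 1·7 + 2   →  a_3 = 1

1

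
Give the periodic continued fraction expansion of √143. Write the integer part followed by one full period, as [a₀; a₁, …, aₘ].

[11; 1, 22]

a₀ = ⌊√143⌋ = 11.
With m₀=0, d₀=1 and mₖ₊₁ = dₖaₖ − mₖ, dₖ₊₁ = (n − mₖ₊₁²)/dₖ, aₖ₊₁ = ⌊(a₀+mₖ₊₁)/dₖ₊₁⌋:
  k=1: m=11, d=22, a=1
  k=2: m=11, d=1, a=22
d=1 and a=2a₀=22 at k=2, so the next step gives (m, d) = (11, 22) again — its k=1 value — and the period has length 2.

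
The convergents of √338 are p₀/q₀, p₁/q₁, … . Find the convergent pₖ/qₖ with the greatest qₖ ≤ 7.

√338 = [18; 2, 1, 1, 2, 36, …] (period length 5).
Convergents:
  p_0/q_0 = 18/1
  p_1/q_1 = 37/2
  p_2/q_2 = 55/3
  p_3/q_3 = 92/5
  p_4/q_4 = 239/13
q_3 = 5 ≤ 7 < 13 = q_4, so the answer is 92/5.

92/5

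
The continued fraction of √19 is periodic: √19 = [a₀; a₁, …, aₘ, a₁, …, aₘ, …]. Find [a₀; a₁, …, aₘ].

a₀ = ⌊√19⌋ = 4.
With m₀=0, d₀=1 and mₖ₊₁ = dₖaₖ − mₖ, dₖ₊₁ = (n − mₖ₊₁²)/dₖ, aₖ₊₁ = ⌊(a₀+mₖ₊₁)/dₖ₊₁⌋:
  k=1: m=4, d=3, a=2
  k=2: m=2, d=5, a=1
  k=3: m=3, d=2, a=3
  k=4: m=3, d=5, a=1
  k=5: m=2, d=3, a=2
  k=6: m=4, d=1, a=8
d=1 and a=2a₀=8 at k=6, so the next step gives (m, d) = (4, 3) again — its k=1 value — and the period has length 6.

[4; 2, 1, 3, 1, 2, 8]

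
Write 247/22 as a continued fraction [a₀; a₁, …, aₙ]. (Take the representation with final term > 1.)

247 = 11×22 + 5
22 = 4×5 + 2
5 = 2×2 + 1
2 = 2×1 + 0  (stop)
So 247/22 = [11; 4, 2, 2].

[11; 4, 2, 2]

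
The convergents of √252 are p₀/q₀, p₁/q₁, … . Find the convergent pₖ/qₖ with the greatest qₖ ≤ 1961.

√252 = [15; 1, 6, 1, 30, …] (period length 4).
Convergents:
  p_0/q_0 = 15/1
  p_1/q_1 = 16/1
  p_2/q_2 = 111/7
  p_3/q_3 = 127/8
  p_4/q_4 = 3921/247
  p_5/q_5 = 4048/255
  p_6/q_6 = 28209/1777
  p_7/q_7 = 32257/2032
q_6 = 1777 ≤ 1961 < 2032 = q_7, so the answer is 28209/1777.

28209/1777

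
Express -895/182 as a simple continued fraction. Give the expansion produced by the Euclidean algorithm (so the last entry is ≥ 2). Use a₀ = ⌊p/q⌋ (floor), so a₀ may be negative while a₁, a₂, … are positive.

[-5; 12, 7, 2]

-895 = -5×182 + 15
182 = 12×15 + 2
15 = 7×2 + 1
2 = 2×1 + 0  (stop)
So -895/182 = [-5; 12, 7, 2].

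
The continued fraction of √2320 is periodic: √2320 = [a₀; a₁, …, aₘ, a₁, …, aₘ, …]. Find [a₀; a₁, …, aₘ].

a₀ = ⌊√2320⌋ = 48.
With m₀=0, d₀=1 and mₖ₊₁ = dₖaₖ − mₖ, dₖ₊₁ = (n − mₖ₊₁²)/dₖ, aₖ₊₁ = ⌊(a₀+mₖ₊₁)/dₖ₊₁⌋:
  k=1: m=48, d=16, a=6
  k=2: m=48, d=1, a=96
d=1 and a=2a₀=96 at k=2, so the next step gives (m, d) = (48, 16) again — its k=1 value — and the period has length 2.

[48; 6, 96]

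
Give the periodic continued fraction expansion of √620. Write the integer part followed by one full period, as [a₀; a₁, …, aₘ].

[24; 1, 8, 1, 48]

a₀ = ⌊√620⌋ = 24.
With m₀=0, d₀=1 and mₖ₊₁ = dₖaₖ − mₖ, dₖ₊₁ = (n − mₖ₊₁²)/dₖ, aₖ₊₁ = ⌊(a₀+mₖ₊₁)/dₖ₊₁⌋:
  k=1: m=24, d=44, a=1
  k=2: m=20, d=5, a=8
  k=3: m=20, d=44, a=1
  k=4: m=24, d=1, a=48
d=1 and a=2a₀=48 at k=4, so the next step gives (m, d) = (24, 44) again — its k=1 value — and the period has length 4.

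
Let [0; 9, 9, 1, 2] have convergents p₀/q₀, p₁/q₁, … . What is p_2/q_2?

Using pₖ = aₖpₖ₋₁ + pₖ₋₂, qₖ = aₖqₖ₋₁ + qₖ₋₂ (with p₋₁=1, p₋₂=0, q₋₁=0, q₋₂=1):
  k=0: a=0, p=0, q=1
  k=1: a=9, p=1, q=9
  k=2: a=9, p=9, q=82

9/82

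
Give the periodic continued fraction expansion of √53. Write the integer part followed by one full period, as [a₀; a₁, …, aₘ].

[7; 3, 1, 1, 3, 14]

a₀ = ⌊√53⌋ = 7.
With m₀=0, d₀=1 and mₖ₊₁ = dₖaₖ − mₖ, dₖ₊₁ = (n − mₖ₊₁²)/dₖ, aₖ₊₁ = ⌊(a₀+mₖ₊₁)/dₖ₊₁⌋:
  k=1: m=7, d=4, a=3
  k=2: m=5, d=7, a=1
  k=3: m=2, d=7, a=1
  k=4: m=5, d=4, a=3
  k=5: m=7, d=1, a=14
d=1 and a=2a₀=14 at k=5, so the next step gives (m, d) = (7, 4) again — its k=1 value — and the period has length 5.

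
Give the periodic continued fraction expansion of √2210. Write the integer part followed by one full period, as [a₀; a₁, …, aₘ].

a₀ = ⌊√2210⌋ = 47.
With m₀=0, d₀=1 and mₖ₊₁ = dₖaₖ − mₖ, dₖ₊₁ = (n − mₖ₊₁²)/dₖ, aₖ₊₁ = ⌊(a₀+mₖ₊₁)/dₖ₊₁⌋:
  k=1: m=47, d=1, a=94
d=1 and a=2a₀=94 at k=1, so the next step gives (m, d) = (47, 1) again — its k=1 value — and the period has length 1.

[47; 94]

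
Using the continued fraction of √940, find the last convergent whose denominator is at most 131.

√940 = [30; 1, 1, 1, 14, 1, 1, 1, 60, …] (period length 8).
Convergents:
  p_0/q_0 = 30/1
  p_1/q_1 = 31/1
  p_2/q_2 = 61/2
  p_3/q_3 = 92/3
  p_4/q_4 = 1349/44
  p_5/q_5 = 1441/47
  p_6/q_6 = 2790/91
  p_7/q_7 = 4231/138
q_6 = 91 ≤ 131 < 138 = q_7, so the answer is 2790/91.

2790/91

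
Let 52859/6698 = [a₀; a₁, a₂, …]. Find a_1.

52859 = 7·6698 + 5973   →  a_0 = 7
6698 = 1·5973 + 725   →  a_1 = 1

1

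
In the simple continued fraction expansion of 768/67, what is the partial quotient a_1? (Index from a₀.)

768 = 11·67 + 31   →  a_0 = 11
67 = 2·31 + 5   →  a_1 = 2

2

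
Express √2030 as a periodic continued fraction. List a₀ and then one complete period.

a₀ = ⌊√2030⌋ = 45.
With m₀=0, d₀=1 and mₖ₊₁ = dₖaₖ − mₖ, dₖ₊₁ = (n − mₖ₊₁²)/dₖ, aₖ₊₁ = ⌊(a₀+mₖ₊₁)/dₖ₊₁⌋:
  k=1: m=45, d=5, a=18
  k=2: m=45, d=1, a=90
d=1 and a=2a₀=90 at k=2, so the next step gives (m, d) = (45, 5) again — its k=1 value — and the period has length 2.

[45; 18, 90]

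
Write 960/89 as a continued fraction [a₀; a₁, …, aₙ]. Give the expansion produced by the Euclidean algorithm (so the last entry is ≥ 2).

[10; 1, 3, 1, 2, 6]

960 = 10*89 + 70
89 = 1*70 + 19
70 = 3*19 + 13
19 = 1*13 + 6
13 = 2*6 + 1
6 = 6*1 + 0  (stop)
So 960/89 = [10; 1, 3, 1, 2, 6].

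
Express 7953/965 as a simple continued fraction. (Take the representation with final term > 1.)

7953 = 8×965 + 233
965 = 4×233 + 33
233 = 7×33 + 2
33 = 16×2 + 1
2 = 2×1 + 0  (stop)
So 7953/965 = [8; 4, 7, 16, 2].

[8; 4, 7, 16, 2]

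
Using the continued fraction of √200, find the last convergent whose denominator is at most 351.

2786/197

√200 = [14; 7, 28, …] (period length 2).
Convergents:
  p_0/q_0 = 14/1
  p_1/q_1 = 99/7
  p_2/q_2 = 2786/197
  p_3/q_3 = 19601/1386
q_2 = 197 ≤ 351 < 1386 = q_3, so the answer is 2786/197.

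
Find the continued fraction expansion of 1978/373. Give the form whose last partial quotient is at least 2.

1978 = 5*373 + 113
373 = 3*113 + 34
113 = 3*34 + 11
34 = 3*11 + 1
11 = 11*1 + 0  (stop)
So 1978/373 = [5; 3, 3, 3, 11].

[5; 3, 3, 3, 11]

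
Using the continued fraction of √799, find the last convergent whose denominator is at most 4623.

√799 = [28; 3, 1, 3, 56, …] (period length 4).
Convergents:
  p_0/q_0 = 28/1
  p_1/q_1 = 85/3
  p_2/q_2 = 113/4
  p_3/q_3 = 424/15
  p_4/q_4 = 23857/844
  p_5/q_5 = 71995/2547
  p_6/q_6 = 95852/3391
  p_7/q_7 = 359551/12720
q_6 = 3391 ≤ 4623 < 12720 = q_7, so the answer is 95852/3391.

95852/3391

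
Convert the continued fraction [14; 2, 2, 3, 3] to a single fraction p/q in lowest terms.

807/56

Using pₖ = aₖpₖ₋₁ + pₖ₋₂ and qₖ = aₖqₖ₋₁ + qₖ₋₂:
  k=0: a=14, p=14, q=1
  k=1: a=2, p=29, q=2
  k=2: a=2, p=72, q=5
  k=3: a=3, p=245, q=17
  k=4: a=3, p=807, q=56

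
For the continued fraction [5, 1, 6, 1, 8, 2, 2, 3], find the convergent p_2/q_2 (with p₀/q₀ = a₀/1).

41/7

Using pₖ = aₖpₖ₋₁ + pₖ₋₂, qₖ = aₖqₖ₋₁ + qₖ₋₂ (with p₋₁=1, p₋₂=0, q₋₁=0, q₋₂=1):
  k=0: a=5, p=5, q=1
  k=1: a=1, p=6, q=1
  k=2: a=6, p=41, q=7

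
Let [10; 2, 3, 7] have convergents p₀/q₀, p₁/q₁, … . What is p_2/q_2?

Using pₖ = aₖpₖ₋₁ + pₖ₋₂, qₖ = aₖqₖ₋₁ + qₖ₋₂ (with p₋₁=1, p₋₂=0, q₋₁=0, q₋₂=1):
  k=0: a=10, p=10, q=1
  k=1: a=2, p=21, q=2
  k=2: a=3, p=73, q=7

73/7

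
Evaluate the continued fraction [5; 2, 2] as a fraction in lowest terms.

Using pₖ = aₖpₖ₋₁ + pₖ₋₂ and qₖ = aₖqₖ₋₁ + qₖ₋₂:
  k=0: a=5, p=5, q=1
  k=1: a=2, p=11, q=2
  k=2: a=2, p=27, q=5

27/5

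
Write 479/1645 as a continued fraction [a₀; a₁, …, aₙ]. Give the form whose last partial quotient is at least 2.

[0; 3, 2, 3, 3, 3, 6]

479 = 0×1645 + 479
1645 = 3×479 + 208
479 = 2×208 + 63
208 = 3×63 + 19
63 = 3×19 + 6
19 = 3×6 + 1
6 = 6×1 + 0  (stop)
So 479/1645 = [0; 3, 2, 3, 3, 3, 6].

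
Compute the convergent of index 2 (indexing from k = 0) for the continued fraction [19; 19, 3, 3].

1105/58

Using pₖ = aₖpₖ₋₁ + pₖ₋₂, qₖ = aₖqₖ₋₁ + qₖ₋₂ (with p₋₁=1, p₋₂=0, q₋₁=0, q₋₂=1):
  k=0: a=19, p=19, q=1
  k=1: a=19, p=362, q=19
  k=2: a=3, p=1105, q=58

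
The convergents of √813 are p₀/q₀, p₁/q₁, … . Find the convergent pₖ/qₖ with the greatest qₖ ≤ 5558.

124631/4371

√813 = [28; 1, 1, 18, 1, 1, 56, …] (period length 6).
Convergents:
  p_0/q_0 = 28/1
  p_1/q_1 = 29/1
  p_2/q_2 = 57/2
  p_3/q_3 = 1055/37
  p_4/q_4 = 1112/39
  p_5/q_5 = 2167/76
  p_6/q_6 = 122464/4295
  p_7/q_7 = 124631/4371
  p_8/q_8 = 247095/8666
q_7 = 4371 ≤ 5558 < 8666 = q_8, so the answer is 124631/4371.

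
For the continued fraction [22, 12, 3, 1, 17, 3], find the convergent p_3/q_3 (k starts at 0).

Using pₖ = aₖpₖ₋₁ + pₖ₋₂, qₖ = aₖqₖ₋₁ + qₖ₋₂ (with p₋₁=1, p₋₂=0, q₋₁=0, q₋₂=1):
  k=0: a=22, p=22, q=1
  k=1: a=12, p=265, q=12
  k=2: a=3, p=817, q=37
  k=3: a=1, p=1082, q=49

1082/49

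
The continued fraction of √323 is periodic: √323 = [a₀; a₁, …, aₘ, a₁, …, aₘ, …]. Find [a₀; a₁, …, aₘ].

[17; 1, 34]

a₀ = ⌊√323⌋ = 17.
With m₀=0, d₀=1 and mₖ₊₁ = dₖaₖ − mₖ, dₖ₊₁ = (n − mₖ₊₁²)/dₖ, aₖ₊₁ = ⌊(a₀+mₖ₊₁)/dₖ₊₁⌋:
  k=1: m=17, d=34, a=1
  k=2: m=17, d=1, a=34
d=1 and a=2a₀=34 at k=2, so the next step gives (m, d) = (17, 34) again — its k=1 value — and the period has length 2.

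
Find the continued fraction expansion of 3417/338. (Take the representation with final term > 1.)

[10; 9, 7, 2, 2]

3417 = 10·338 + 37
338 = 9·37 + 5
37 = 7·5 + 2
5 = 2·2 + 1
2 = 2·1 + 0  (stop)
So 3417/338 = [10; 9, 7, 2, 2].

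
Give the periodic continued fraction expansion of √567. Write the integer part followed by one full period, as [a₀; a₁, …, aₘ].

a₀ = ⌊√567⌋ = 23.

[23; 1, 4, 3, 4, 1, 46]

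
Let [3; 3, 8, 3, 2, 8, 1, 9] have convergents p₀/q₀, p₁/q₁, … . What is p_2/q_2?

83/25

Using pₖ = aₖpₖ₋₁ + pₖ₋₂, qₖ = aₖqₖ₋₁ + qₖ₋₂ (with p₋₁=1, p₋₂=0, q₋₁=0, q₋₂=1):
  k=0: a=3, p=3, q=1
  k=1: a=3, p=10, q=3
  k=2: a=8, p=83, q=25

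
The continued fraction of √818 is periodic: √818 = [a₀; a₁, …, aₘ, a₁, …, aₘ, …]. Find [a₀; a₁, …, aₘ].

a₀ = ⌊√818⌋ = 28.

[28; 1, 1, 1, 1, 56]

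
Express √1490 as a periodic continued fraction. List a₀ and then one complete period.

[38; 1, 1, 1, 1, 76]

a₀ = ⌊√1490⌋ = 38.
With m₀=0, d₀=1 and mₖ₊₁ = dₖaₖ − mₖ, dₖ₊₁ = (n − mₖ₊₁²)/dₖ, aₖ₊₁ = ⌊(a₀+mₖ₊₁)/dₖ₊₁⌋:
  k=1: m=38, d=46, a=1
  k=2: m=8, d=31, a=1
  k=3: m=23, d=31, a=1
  k=4: m=8, d=46, a=1
  k=5: m=38, d=1, a=76
d=1 and a=2a₀=76 at k=5, so the next step gives (m, d) = (38, 46) again — its k=1 value — and the period has length 5.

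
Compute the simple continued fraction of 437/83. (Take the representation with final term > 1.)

437 = 5*83 + 22
83 = 3*22 + 17
22 = 1*17 + 5
17 = 3*5 + 2
5 = 2*2 + 1
2 = 2*1 + 0  (stop)
So 437/83 = [5; 3, 1, 3, 2, 2].

[5; 3, 1, 3, 2, 2]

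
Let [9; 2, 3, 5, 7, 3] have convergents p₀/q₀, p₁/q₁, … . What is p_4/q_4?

Using pₖ = aₖpₖ₋₁ + pₖ₋₂, qₖ = aₖqₖ₋₁ + qₖ₋₂ (with p₋₁=1, p₋₂=0, q₋₁=0, q₋₂=1):
  k=0: a=9, p=9, q=1
  k=1: a=2, p=19, q=2
  k=2: a=3, p=66, q=7
  k=3: a=5, p=349, q=37
  k=4: a=7, p=2509, q=266

2509/266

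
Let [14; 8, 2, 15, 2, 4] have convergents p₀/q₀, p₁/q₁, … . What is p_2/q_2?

Using pₖ = aₖpₖ₋₁ + pₖ₋₂, qₖ = aₖqₖ₋₁ + qₖ₋₂ (with p₋₁=1, p₋₂=0, q₋₁=0, q₋₂=1):
  k=0: a=14, p=14, q=1
  k=1: a=8, p=113, q=8
  k=2: a=2, p=240, q=17

240/17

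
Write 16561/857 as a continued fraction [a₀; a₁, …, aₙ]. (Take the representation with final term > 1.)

16561 = 19*857 + 278
857 = 3*278 + 23
278 = 12*23 + 2
23 = 11*2 + 1
2 = 2*1 + 0  (stop)
So 16561/857 = [19; 3, 12, 11, 2].

[19; 3, 12, 11, 2]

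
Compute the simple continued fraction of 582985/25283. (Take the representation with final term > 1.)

582985 = 23*25283 + 1476
25283 = 17*1476 + 191
1476 = 7*191 + 139
191 = 1*139 + 52
139 = 2*52 + 35
52 = 1*35 + 17
35 = 2*17 + 1
17 = 17*1 + 0  (stop)
So 582985/25283 = [23; 17, 7, 1, 2, 1, 2, 17].

[23; 17, 7, 1, 2, 1, 2, 17]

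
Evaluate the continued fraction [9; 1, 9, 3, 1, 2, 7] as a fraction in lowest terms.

Using pₖ = aₖpₖ₋₁ + pₖ₋₂ and qₖ = aₖqₖ₋₁ + qₖ₋₂:
  k=0: a=9, p=9, q=1
  k=1: a=1, p=10, q=1
  k=2: a=9, p=99, q=10
  k=3: a=3, p=307, q=31
  k=4: a=1, p=406, q=41
  k=5: a=2, p=1119, q=113
  k=6: a=7, p=8239, q=832

8239/832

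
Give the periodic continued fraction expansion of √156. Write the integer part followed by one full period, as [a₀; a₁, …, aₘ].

[12; 2, 24]

a₀ = ⌊√156⌋ = 12.
With m₀=0, d₀=1 and mₖ₊₁ = dₖaₖ − mₖ, dₖ₊₁ = (n − mₖ₊₁²)/dₖ, aₖ₊₁ = ⌊(a₀+mₖ₊₁)/dₖ₊₁⌋:
  k=1: m=12, d=12, a=2
  k=2: m=12, d=1, a=24
d=1 and a=2a₀=24 at k=2, so the next step gives (m, d) = (12, 12) again — its k=1 value — and the period has length 2.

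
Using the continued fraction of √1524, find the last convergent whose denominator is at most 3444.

79209/2029

√1524 = [39; 26, 78, …] (period length 2).
Convergents:
  p_0/q_0 = 39/1
  p_1/q_1 = 1015/26
  p_2/q_2 = 79209/2029
  p_3/q_3 = 2060449/52780
q_2 = 2029 ≤ 3444 < 52780 = q_3, so the answer is 79209/2029.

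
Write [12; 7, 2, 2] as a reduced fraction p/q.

Fold from the inside: start with 2/1.
  2 + 1/2 = 5/2
  7 + 2/5 = 37/5
  12 + 5/37 = 449/37

449/37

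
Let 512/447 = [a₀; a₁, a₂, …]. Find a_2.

512 = 1·447 + 65   →  a_0 = 1
447 = 6·65 + 57   →  a_1 = 6
65 = 1·57 + 8   →  a_2 = 1

1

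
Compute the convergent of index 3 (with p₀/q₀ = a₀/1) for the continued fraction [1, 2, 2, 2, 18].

17/12

Using pₖ = aₖpₖ₋₁ + pₖ₋₂, qₖ = aₖqₖ₋₁ + qₖ₋₂ (with p₋₁=1, p₋₂=0, q₋₁=0, q₋₂=1):
  k=0: a=1, p=1, q=1
  k=1: a=2, p=3, q=2
  k=2: a=2, p=7, q=5
  k=3: a=2, p=17, q=12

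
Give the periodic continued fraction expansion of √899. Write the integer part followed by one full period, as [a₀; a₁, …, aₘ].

a₀ = ⌊√899⌋ = 29.
With m₀=0, d₀=1 and mₖ₊₁ = dₖaₖ − mₖ, dₖ₊₁ = (n − mₖ₊₁²)/dₖ, aₖ₊₁ = ⌊(a₀+mₖ₊₁)/dₖ₊₁⌋:
  k=1: m=29, d=58, a=1
  k=2: m=29, d=1, a=58
d=1 and a=2a₀=58 at k=2, so the next step gives (m, d) = (29, 58) again — its k=1 value — and the period has length 2.

[29; 1, 58]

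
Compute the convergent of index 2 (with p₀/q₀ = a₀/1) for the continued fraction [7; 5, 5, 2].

Using pₖ = aₖpₖ₋₁ + pₖ₋₂, qₖ = aₖqₖ₋₁ + qₖ₋₂ (with p₋₁=1, p₋₂=0, q₋₁=0, q₋₂=1):
  k=0: a=7, p=7, q=1
  k=1: a=5, p=36, q=5
  k=2: a=5, p=187, q=26

187/26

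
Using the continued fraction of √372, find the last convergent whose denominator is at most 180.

√372 = [19; 3, 2, 12, 2, 3, 38, …] (period length 6).
Convergents:
  p_0/q_0 = 19/1
  p_1/q_1 = 58/3
  p_2/q_2 = 135/7
  p_3/q_3 = 1678/87
  p_4/q_4 = 3491/181
q_3 = 87 ≤ 180 < 181 = q_4, so the answer is 1678/87.

1678/87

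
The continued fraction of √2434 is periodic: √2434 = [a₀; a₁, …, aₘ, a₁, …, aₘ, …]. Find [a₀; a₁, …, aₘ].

a₀ = ⌊√2434⌋ = 49.
With m₀=0, d₀=1 and mₖ₊₁ = dₖaₖ − mₖ, dₖ₊₁ = (n − mₖ₊₁²)/dₖ, aₖ₊₁ = ⌊(a₀+mₖ₊₁)/dₖ₊₁⌋:
  k=1: m=49, d=33, a=2
  k=2: m=17, d=65, a=1
  k=3: m=48, d=2, a=48
  k=4: m=48, d=65, a=1
  k=5: m=17, d=33, a=2
  k=6: m=49, d=1, a=98
d=1 and a=2a₀=98 at k=6, so the next step gives (m, d) = (49, 33) again — its k=1 value — and the period has length 6.

[49; 2, 1, 48, 1, 2, 98]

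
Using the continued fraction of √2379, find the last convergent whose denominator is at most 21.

√2379 = [48; 1, 3, 2, 3, 1, 96, …] (period length 6).
Convergents:
  p_0/q_0 = 48/1
  p_1/q_1 = 49/1
  p_2/q_2 = 195/4
  p_3/q_3 = 439/9
  p_4/q_4 = 1512/31
q_3 = 9 ≤ 21 < 31 = q_4, so the answer is 439/9.

439/9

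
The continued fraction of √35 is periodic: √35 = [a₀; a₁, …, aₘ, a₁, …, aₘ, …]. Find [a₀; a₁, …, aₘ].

a₀ = ⌊√35⌋ = 5.
With m₀=0, d₀=1 and mₖ₊₁ = dₖaₖ − mₖ, dₖ₊₁ = (n − mₖ₊₁²)/dₖ, aₖ₊₁ = ⌊(a₀+mₖ₊₁)/dₖ₊₁⌋:
  k=1: m=5, d=10, a=1
  k=2: m=5, d=1, a=10
d=1 and a=2a₀=10 at k=2, so the next step gives (m, d) = (5, 10) again — its k=1 value — and the period has length 2.

[5; 1, 10]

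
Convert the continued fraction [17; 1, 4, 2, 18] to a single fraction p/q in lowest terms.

Fold from the inside: start with 18/1.
  2 + 1/18 = 37/18
  4 + 18/37 = 166/37
  1 + 37/166 = 203/166
  17 + 166/203 = 3617/203

3617/203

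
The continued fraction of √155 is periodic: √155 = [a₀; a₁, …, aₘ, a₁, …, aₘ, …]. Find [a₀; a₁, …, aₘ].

a₀ = ⌊√155⌋ = 12.
With m₀=0, d₀=1 and mₖ₊₁ = dₖaₖ − mₖ, dₖ₊₁ = (n − mₖ₊₁²)/dₖ, aₖ₊₁ = ⌊(a₀+mₖ₊₁)/dₖ₊₁⌋:
  k=1: m=12, d=11, a=2
  k=2: m=10, d=5, a=4
  k=3: m=10, d=11, a=2
  k=4: m=12, d=1, a=24
d=1 and a=2a₀=24 at k=4, so the next step gives (m, d) = (12, 11) again — its k=1 value — and the period has length 4.

[12; 2, 4, 2, 24]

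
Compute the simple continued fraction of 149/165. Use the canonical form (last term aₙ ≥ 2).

[0; 1, 9, 3, 5]

149 = 0·165 + 149
165 = 1·149 + 16
149 = 9·16 + 5
16 = 3·5 + 1
5 = 5·1 + 0  (stop)
So 149/165 = [0; 1, 9, 3, 5].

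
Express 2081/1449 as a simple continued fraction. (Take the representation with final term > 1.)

2081 = 1*1449 + 632
1449 = 2*632 + 185
632 = 3*185 + 77
185 = 2*77 + 31
77 = 2*31 + 15
31 = 2*15 + 1
15 = 15*1 + 0  (stop)
So 2081/1449 = [1; 2, 3, 2, 2, 2, 15].

[1; 2, 3, 2, 2, 2, 15]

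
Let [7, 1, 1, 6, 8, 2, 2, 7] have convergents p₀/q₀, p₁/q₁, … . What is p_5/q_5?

Using pₖ = aₖpₖ₋₁ + pₖ₋₂, qₖ = aₖqₖ₋₁ + qₖ₋₂ (with p₋₁=1, p₋₂=0, q₋₁=0, q₋₂=1):
  k=0: a=7, p=7, q=1
  k=1: a=1, p=8, q=1
  k=2: a=1, p=15, q=2
  k=3: a=6, p=98, q=13
  k=4: a=8, p=799, q=106
  k=5: a=2, p=1696, q=225

1696/225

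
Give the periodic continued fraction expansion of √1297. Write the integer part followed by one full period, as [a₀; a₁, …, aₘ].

a₀ = ⌊√1297⌋ = 36.
With m₀=0, d₀=1 and mₖ₊₁ = dₖaₖ − mₖ, dₖ₊₁ = (n − mₖ₊₁²)/dₖ, aₖ₊₁ = ⌊(a₀+mₖ₊₁)/dₖ₊₁⌋:
  k=1: m=36, d=1, a=72
d=1 and a=2a₀=72 at k=1, so the next step gives (m, d) = (36, 1) again — its k=1 value — and the period has length 1.

[36; 72]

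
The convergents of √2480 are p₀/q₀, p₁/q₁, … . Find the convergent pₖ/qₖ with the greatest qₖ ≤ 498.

24601/494

√2480 = [49; 1, 3, 1, 98, …] (period length 4).
Convergents:
  p_0/q_0 = 49/1
  p_1/q_1 = 50/1
  p_2/q_2 = 199/4
  p_3/q_3 = 249/5
  p_4/q_4 = 24601/494
  p_5/q_5 = 24850/499
q_4 = 494 ≤ 498 < 499 = q_5, so the answer is 24601/494.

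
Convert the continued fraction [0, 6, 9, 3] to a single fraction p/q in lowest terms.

28/171

Using pₖ = aₖpₖ₋₁ + pₖ₋₂ and qₖ = aₖqₖ₋₁ + qₖ₋₂:
  k=0: a=0, p=0, q=1
  k=1: a=6, p=1, q=6
  k=2: a=9, p=9, q=55
  k=3: a=3, p=28, q=171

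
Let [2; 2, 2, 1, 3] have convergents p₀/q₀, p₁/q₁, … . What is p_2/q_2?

12/5

Using pₖ = aₖpₖ₋₁ + pₖ₋₂, qₖ = aₖqₖ₋₁ + qₖ₋₂ (with p₋₁=1, p₋₂=0, q₋₁=0, q₋₂=1):
  k=0: a=2, p=2, q=1
  k=1: a=2, p=5, q=2
  k=2: a=2, p=12, q=5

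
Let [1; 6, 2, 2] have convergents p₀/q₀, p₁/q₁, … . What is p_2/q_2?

Using pₖ = aₖpₖ₋₁ + pₖ₋₂, qₖ = aₖqₖ₋₁ + qₖ₋₂ (with p₋₁=1, p₋₂=0, q₋₁=0, q₋₂=1):
  k=0: a=1, p=1, q=1
  k=1: a=6, p=7, q=6
  k=2: a=2, p=15, q=13

15/13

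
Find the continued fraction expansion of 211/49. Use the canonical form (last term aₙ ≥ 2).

211 = 4*49 + 15
49 = 3*15 + 4
15 = 3*4 + 3
4 = 1*3 + 1
3 = 3*1 + 0  (stop)
So 211/49 = [4; 3, 3, 1, 3].

[4; 3, 3, 1, 3]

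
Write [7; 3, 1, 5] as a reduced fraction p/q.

167/23

Fold from the inside: start with 5/1.
  1 + 1/5 = 6/5
  3 + 5/6 = 23/6
  7 + 6/23 = 167/23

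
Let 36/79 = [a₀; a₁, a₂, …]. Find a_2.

36 = 0·79 + 36   →  a_0 = 0
79 = 2·36 + 7   →  a_1 = 2
36 = 5·7 + 1   →  a_2 = 5

5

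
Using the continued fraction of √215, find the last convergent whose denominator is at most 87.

√215 = [14; 1, 1, 1, 28, …] (period length 4).
Convergents:
  p_0/q_0 = 14/1
  p_1/q_1 = 15/1
  p_2/q_2 = 29/2
  p_3/q_3 = 44/3
  p_4/q_4 = 1261/86
  p_5/q_5 = 1305/89
q_4 = 86 ≤ 87 < 89 = q_5, so the answer is 1261/86.

1261/86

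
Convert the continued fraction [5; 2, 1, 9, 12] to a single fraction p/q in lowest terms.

Using pₖ = aₖpₖ₋₁ + pₖ₋₂ and qₖ = aₖqₖ₋₁ + qₖ₋₂:
  k=0: a=5, p=5, q=1
  k=1: a=2, p=11, q=2
  k=2: a=1, p=16, q=3
  k=3: a=9, p=155, q=29
  k=4: a=12, p=1876, q=351

1876/351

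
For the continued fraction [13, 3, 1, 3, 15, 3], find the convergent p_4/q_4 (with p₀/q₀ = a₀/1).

3038/229

Using pₖ = aₖpₖ₋₁ + pₖ₋₂, qₖ = aₖqₖ₋₁ + qₖ₋₂ (with p₋₁=1, p₋₂=0, q₋₁=0, q₋₂=1):
  k=0: a=13, p=13, q=1
  k=1: a=3, p=40, q=3
  k=2: a=1, p=53, q=4
  k=3: a=3, p=199, q=15
  k=4: a=15, p=3038, q=229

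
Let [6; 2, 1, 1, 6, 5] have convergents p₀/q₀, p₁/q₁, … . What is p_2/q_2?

Using pₖ = aₖpₖ₋₁ + pₖ₋₂, qₖ = aₖqₖ₋₁ + qₖ₋₂ (with p₋₁=1, p₋₂=0, q₋₁=0, q₋₂=1):
  k=0: a=6, p=6, q=1
  k=1: a=2, p=13, q=2
  k=2: a=1, p=19, q=3

19/3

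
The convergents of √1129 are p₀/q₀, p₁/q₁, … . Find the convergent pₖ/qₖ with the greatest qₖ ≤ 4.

101/3

√1129 = [33; 1, 1, 1, 1, 66, …] (period length 5).
Convergents:
  p_0/q_0 = 33/1
  p_1/q_1 = 34/1
  p_2/q_2 = 67/2
  p_3/q_3 = 101/3
  p_4/q_4 = 168/5
q_3 = 3 ≤ 4 < 5 = q_4, so the answer is 101/3.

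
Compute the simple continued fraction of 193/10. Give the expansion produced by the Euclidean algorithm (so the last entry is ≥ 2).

193 = 19×10 + 3
10 = 3×3 + 1
3 = 3×1 + 0  (stop)
So 193/10 = [19; 3, 3].

[19; 3, 3]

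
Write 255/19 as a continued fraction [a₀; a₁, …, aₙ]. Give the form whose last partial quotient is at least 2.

255 = 13*19 + 8
19 = 2*8 + 3
8 = 2*3 + 2
3 = 1*2 + 1
2 = 2*1 + 0  (stop)
So 255/19 = [13; 2, 2, 1, 2].

[13; 2, 2, 1, 2]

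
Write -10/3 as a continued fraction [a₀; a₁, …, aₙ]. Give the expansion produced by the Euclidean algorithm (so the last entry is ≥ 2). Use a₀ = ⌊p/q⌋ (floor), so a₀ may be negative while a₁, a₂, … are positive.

-10 = -4*3 + 2
3 = 1*2 + 1
2 = 2*1 + 0  (stop)
So -10/3 = [-4; 1, 2].

[-4; 1, 2]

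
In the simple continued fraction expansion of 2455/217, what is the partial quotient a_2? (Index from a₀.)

5

2455 = 11·217 + 68   →  a_0 = 11
217 = 3·68 + 13   →  a_1 = 3
68 = 5·13 + 3   →  a_2 = 5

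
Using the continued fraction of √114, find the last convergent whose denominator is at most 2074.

21194/1985

√114 = [10; 1, 2, 10, 2, 1, 20, …] (period length 6).
Convergents:
  p_0/q_0 = 10/1
  p_1/q_1 = 11/1
  p_2/q_2 = 32/3
  p_3/q_3 = 331/31
  p_4/q_4 = 694/65
  p_5/q_5 = 1025/96
  p_6/q_6 = 21194/1985
  p_7/q_7 = 22219/2081
q_6 = 1985 ≤ 2074 < 2081 = q_7, so the answer is 21194/1985.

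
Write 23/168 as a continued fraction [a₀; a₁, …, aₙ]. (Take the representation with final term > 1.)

[0; 7, 3, 3, 2]

23 = 0×168 + 23
168 = 7×23 + 7
23 = 3×7 + 2
7 = 3×2 + 1
2 = 2×1 + 0  (stop)
So 23/168 = [0; 7, 3, 3, 2].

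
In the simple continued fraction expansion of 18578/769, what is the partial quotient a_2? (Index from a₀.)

18578 = 24·769 + 122   →  a_0 = 24
769 = 6·122 + 37   →  a_1 = 6
122 = 3·37 + 11   →  a_2 = 3

3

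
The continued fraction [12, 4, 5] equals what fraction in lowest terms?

257/21

Fold from the inside: start with 5/1.
  4 + 1/5 = 21/5
  12 + 5/21 = 257/21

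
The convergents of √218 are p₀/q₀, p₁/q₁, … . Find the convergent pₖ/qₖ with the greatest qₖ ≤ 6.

59/4

√218 = [14; 1, 3, 3, 1, 28, …] (period length 5).
Convergents:
  p_0/q_0 = 14/1
  p_1/q_1 = 15/1
  p_2/q_2 = 59/4
  p_3/q_3 = 192/13
q_2 = 4 ≤ 6 < 13 = q_3, so the answer is 59/4.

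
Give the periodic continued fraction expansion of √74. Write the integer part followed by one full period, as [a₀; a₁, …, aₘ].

a₀ = ⌊√74⌋ = 8.
With m₀=0, d₀=1 and mₖ₊₁ = dₖaₖ − mₖ, dₖ₊₁ = (n − mₖ₊₁²)/dₖ, aₖ₊₁ = ⌊(a₀+mₖ₊₁)/dₖ₊₁⌋:
  k=1: m=8, d=10, a=1
  k=2: m=2, d=7, a=1
  k=3: m=5, d=7, a=1
  k=4: m=2, d=10, a=1
  k=5: m=8, d=1, a=16
d=1 and a=2a₀=16 at k=5, so the next step gives (m, d) = (8, 10) again — its k=1 value — and the period has length 5.

[8; 1, 1, 1, 1, 16]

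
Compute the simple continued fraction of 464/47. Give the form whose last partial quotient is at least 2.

464 = 9·47 + 41
47 = 1·41 + 6
41 = 6·6 + 5
6 = 1·5 + 1
5 = 5·1 + 0  (stop)
So 464/47 = [9; 1, 6, 1, 5].

[9; 1, 6, 1, 5]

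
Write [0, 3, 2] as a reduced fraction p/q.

Using pₖ = aₖpₖ₋₁ + pₖ₋₂ and qₖ = aₖqₖ₋₁ + qₖ₋₂:
  k=0: a=0, p=0, q=1
  k=1: a=3, p=1, q=3
  k=2: a=2, p=2, q=7

2/7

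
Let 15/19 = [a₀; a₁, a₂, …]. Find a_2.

3

15 = 0·19 + 15   →  a_0 = 0
19 = 1·15 + 4   →  a_1 = 1
15 = 3·4 + 3   →  a_2 = 3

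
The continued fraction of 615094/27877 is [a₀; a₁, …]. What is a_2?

2

615094 = 22·27877 + 1800   →  a_0 = 22
27877 = 15·1800 + 877   →  a_1 = 15
1800 = 2·877 + 46   →  a_2 = 2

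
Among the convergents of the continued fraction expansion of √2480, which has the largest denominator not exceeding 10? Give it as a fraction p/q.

249/5

√2480 = [49; 1, 3, 1, 98, …] (period length 4).
Convergents:
  p_0/q_0 = 49/1
  p_1/q_1 = 50/1
  p_2/q_2 = 199/4
  p_3/q_3 = 249/5
  p_4/q_4 = 24601/494
q_3 = 5 ≤ 10 < 494 = q_4, so the answer is 249/5.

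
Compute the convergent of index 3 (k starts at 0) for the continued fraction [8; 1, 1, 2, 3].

Using pₖ = aₖpₖ₋₁ + pₖ₋₂, qₖ = aₖqₖ₋₁ + qₖ₋₂ (with p₋₁=1, p₋₂=0, q₋₁=0, q₋₂=1):
  k=0: a=8, p=8, q=1
  k=1: a=1, p=9, q=1
  k=2: a=1, p=17, q=2
  k=3: a=2, p=43, q=5

43/5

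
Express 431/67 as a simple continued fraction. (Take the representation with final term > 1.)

431 = 6*67 + 29
67 = 2*29 + 9
29 = 3*9 + 2
9 = 4*2 + 1
2 = 2*1 + 0  (stop)
So 431/67 = [6; 2, 3, 4, 2].

[6; 2, 3, 4, 2]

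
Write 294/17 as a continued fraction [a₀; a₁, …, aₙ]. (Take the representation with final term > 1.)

[17; 3, 2, 2]

294 = 17·17 + 5
17 = 3·5 + 2
5 = 2·2 + 1
2 = 2·1 + 0  (stop)
So 294/17 = [17; 3, 2, 2].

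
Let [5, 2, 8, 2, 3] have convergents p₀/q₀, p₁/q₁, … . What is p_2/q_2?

Using pₖ = aₖpₖ₋₁ + pₖ₋₂, qₖ = aₖqₖ₋₁ + qₖ₋₂ (with p₋₁=1, p₋₂=0, q₋₁=0, q₋₂=1):
  k=0: a=5, p=5, q=1
  k=1: a=2, p=11, q=2
  k=2: a=8, p=93, q=17

93/17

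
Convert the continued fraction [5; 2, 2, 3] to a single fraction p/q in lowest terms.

Using pₖ = aₖpₖ₋₁ + pₖ₋₂ and qₖ = aₖqₖ₋₁ + qₖ₋₂:
  k=0: a=5, p=5, q=1
  k=1: a=2, p=11, q=2
  k=2: a=2, p=27, q=5
  k=3: a=3, p=92, q=17

92/17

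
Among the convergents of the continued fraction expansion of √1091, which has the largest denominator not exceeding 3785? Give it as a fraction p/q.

71973/2179

√1091 = [33; 33, 66, …] (period length 2).
Convergents:
  p_0/q_0 = 33/1
  p_1/q_1 = 1090/33
  p_2/q_2 = 71973/2179
  p_3/q_3 = 2376199/71940
q_2 = 2179 ≤ 3785 < 71940 = q_3, so the answer is 71973/2179.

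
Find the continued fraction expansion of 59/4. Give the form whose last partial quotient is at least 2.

59 = 14·4 + 3
4 = 1·3 + 1
3 = 3·1 + 0  (stop)
So 59/4 = [14; 1, 3].

[14; 1, 3]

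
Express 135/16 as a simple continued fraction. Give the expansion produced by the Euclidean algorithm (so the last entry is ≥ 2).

[8; 2, 3, 2]

135 = 8*16 + 7
16 = 2*7 + 2
7 = 3*2 + 1
2 = 2*1 + 0  (stop)
So 135/16 = [8; 2, 3, 2].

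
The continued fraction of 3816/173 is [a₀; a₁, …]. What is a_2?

3816 = 22·173 + 10   →  a_0 = 22
173 = 17·10 + 3   →  a_1 = 17
10 = 3·3 + 1   →  a_2 = 3

3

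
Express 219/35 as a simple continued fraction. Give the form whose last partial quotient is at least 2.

[6; 3, 1, 8]

219 = 6×35 + 9
35 = 3×9 + 8
9 = 1×8 + 1
8 = 8×1 + 0  (stop)
So 219/35 = [6; 3, 1, 8].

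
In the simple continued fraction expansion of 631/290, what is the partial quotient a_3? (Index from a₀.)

2

631 = 2·290 + 51   →  a_0 = 2
290 = 5·51 + 35   →  a_1 = 5
51 = 1·35 + 16   →  a_2 = 1
35 = 2·16 + 3   →  a_3 = 2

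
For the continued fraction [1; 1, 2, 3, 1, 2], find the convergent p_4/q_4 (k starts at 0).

Using pₖ = aₖpₖ₋₁ + pₖ₋₂, qₖ = aₖqₖ₋₁ + qₖ₋₂ (with p₋₁=1, p₋₂=0, q₋₁=0, q₋₂=1):
  k=0: a=1, p=1, q=1
  k=1: a=1, p=2, q=1
  k=2: a=2, p=5, q=3
  k=3: a=3, p=17, q=10
  k=4: a=1, p=22, q=13

22/13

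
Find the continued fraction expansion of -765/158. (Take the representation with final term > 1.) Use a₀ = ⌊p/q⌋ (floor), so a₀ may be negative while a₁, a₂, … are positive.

[-5; 6, 3, 8]

-765 = -5·158 + 25
158 = 6·25 + 8
25 = 3·8 + 1
8 = 8·1 + 0  (stop)
So -765/158 = [-5; 6, 3, 8].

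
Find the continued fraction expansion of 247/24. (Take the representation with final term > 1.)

247 = 10·24 + 7
24 = 3·7 + 3
7 = 2·3 + 1
3 = 3·1 + 0  (stop)
So 247/24 = [10; 3, 2, 3].

[10; 3, 2, 3]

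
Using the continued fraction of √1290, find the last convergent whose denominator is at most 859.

√1290 = [35; 1, 10, 1, 70, …] (period length 4).
Convergents:
  p_0/q_0 = 35/1
  p_1/q_1 = 36/1
  p_2/q_2 = 395/11
  p_3/q_3 = 431/12
  p_4/q_4 = 30565/851
  p_5/q_5 = 30996/863
q_4 = 851 ≤ 859 < 863 = q_5, so the answer is 30565/851.

30565/851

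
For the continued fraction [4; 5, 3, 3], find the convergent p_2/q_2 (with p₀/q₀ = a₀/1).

Using pₖ = aₖpₖ₋₁ + pₖ₋₂, qₖ = aₖqₖ₋₁ + qₖ₋₂ (with p₋₁=1, p₋₂=0, q₋₁=0, q₋₂=1):
  k=0: a=4, p=4, q=1
  k=1: a=5, p=21, q=5
  k=2: a=3, p=67, q=16

67/16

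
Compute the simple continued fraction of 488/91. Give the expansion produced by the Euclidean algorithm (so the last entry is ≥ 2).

488 = 5×91 + 33
91 = 2×33 + 25
33 = 1×25 + 8
25 = 3×8 + 1
8 = 8×1 + 0  (stop)
So 488/91 = [5; 2, 1, 3, 8].

[5; 2, 1, 3, 8]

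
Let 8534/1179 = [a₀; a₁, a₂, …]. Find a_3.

9

8534 = 7·1179 + 281   →  a_0 = 7
1179 = 4·281 + 55   →  a_1 = 4
281 = 5·55 + 6   →  a_2 = 5
55 = 9·6 + 1   →  a_3 = 9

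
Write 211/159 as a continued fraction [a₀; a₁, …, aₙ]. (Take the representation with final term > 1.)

[1; 3, 17, 3]

211 = 1*159 + 52
159 = 3*52 + 3
52 = 17*3 + 1
3 = 3*1 + 0  (stop)
So 211/159 = [1; 3, 17, 3].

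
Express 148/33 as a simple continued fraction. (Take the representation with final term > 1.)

[4; 2, 16]

148 = 4*33 + 16
33 = 2*16 + 1
16 = 16*1 + 0  (stop)
So 148/33 = [4; 2, 16].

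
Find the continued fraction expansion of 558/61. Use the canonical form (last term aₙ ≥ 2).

[9; 6, 1, 3, 2]

558 = 9×61 + 9
61 = 6×9 + 7
9 = 1×7 + 2
7 = 3×2 + 1
2 = 2×1 + 0  (stop)
So 558/61 = [9; 6, 1, 3, 2].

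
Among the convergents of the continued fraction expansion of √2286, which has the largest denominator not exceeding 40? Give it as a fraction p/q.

765/16

√2286 = [47; 1, 4, 3, 10, 3, 4, 1, 94, …] (period length 8).
Convergents:
  p_0/q_0 = 47/1
  p_1/q_1 = 48/1
  p_2/q_2 = 239/5
  p_3/q_3 = 765/16
  p_4/q_4 = 7889/165
q_3 = 16 ≤ 40 < 165 = q_4, so the answer is 765/16.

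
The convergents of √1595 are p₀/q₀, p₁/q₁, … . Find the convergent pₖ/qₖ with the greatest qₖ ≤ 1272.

50441/1263

√1595 = [39; 1, 14, 1, 78, …] (period length 4).
Convergents:
  p_0/q_0 = 39/1
  p_1/q_1 = 40/1
  p_2/q_2 = 599/15
  p_3/q_3 = 639/16
  p_4/q_4 = 50441/1263
  p_5/q_5 = 51080/1279
q_4 = 1263 ≤ 1272 < 1279 = q_5, so the answer is 50441/1263.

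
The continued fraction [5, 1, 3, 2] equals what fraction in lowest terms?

52/9

Fold from the inside: start with 2/1.
  3 + 1/2 = 7/2
  1 + 2/7 = 9/7
  5 + 7/9 = 52/9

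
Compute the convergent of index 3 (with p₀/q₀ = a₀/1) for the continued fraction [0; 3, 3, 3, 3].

10/33

Using pₖ = aₖpₖ₋₁ + pₖ₋₂, qₖ = aₖqₖ₋₁ + qₖ₋₂ (with p₋₁=1, p₋₂=0, q₋₁=0, q₋₂=1):
  k=0: a=0, p=0, q=1
  k=1: a=3, p=1, q=3
  k=2: a=3, p=3, q=10
  k=3: a=3, p=10, q=33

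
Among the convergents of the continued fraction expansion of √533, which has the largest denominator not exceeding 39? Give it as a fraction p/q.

√533 = [23; 11, 1, 1, 11, 46, …] (period length 5).
Convergents:
  p_0/q_0 = 23/1
  p_1/q_1 = 254/11
  p_2/q_2 = 277/12
  p_3/q_3 = 531/23
  p_4/q_4 = 6118/265
q_3 = 23 ≤ 39 < 265 = q_4, so the answer is 531/23.

531/23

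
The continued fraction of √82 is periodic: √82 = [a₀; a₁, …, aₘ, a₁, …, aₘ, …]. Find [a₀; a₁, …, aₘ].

[9; 18]

a₀ = ⌊√82⌋ = 9.
With m₀=0, d₀=1 and mₖ₊₁ = dₖaₖ − mₖ, dₖ₊₁ = (n − mₖ₊₁²)/dₖ, aₖ₊₁ = ⌊(a₀+mₖ₊₁)/dₖ₊₁⌋:
  k=1: m=9, d=1, a=18
d=1 and a=2a₀=18 at k=1, so the next step gives (m, d) = (9, 1) again — its k=1 value — and the period has length 1.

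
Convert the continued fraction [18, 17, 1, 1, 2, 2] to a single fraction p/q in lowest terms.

3810/211

Fold from the inside: start with 2/1.
  2 + 1/2 = 5/2
  1 + 2/5 = 7/5
  1 + 5/7 = 12/7
  17 + 7/12 = 211/12
  18 + 12/211 = 3810/211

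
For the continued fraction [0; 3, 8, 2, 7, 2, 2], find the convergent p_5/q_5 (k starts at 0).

271/845

Using pₖ = aₖpₖ₋₁ + pₖ₋₂, qₖ = aₖqₖ₋₁ + qₖ₋₂ (with p₋₁=1, p₋₂=0, q₋₁=0, q₋₂=1):
  k=0: a=0, p=0, q=1
  k=1: a=3, p=1, q=3
  k=2: a=8, p=8, q=25
  k=3: a=2, p=17, q=53
  k=4: a=7, p=127, q=396
  k=5: a=2, p=271, q=845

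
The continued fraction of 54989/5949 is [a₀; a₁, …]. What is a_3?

54989 = 9·5949 + 1448   →  a_0 = 9
5949 = 4·1448 + 157   →  a_1 = 4
1448 = 9·157 + 35   →  a_2 = 9
157 = 4·35 + 17   →  a_3 = 4

4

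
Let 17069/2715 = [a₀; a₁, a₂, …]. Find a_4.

2

17069 = 6·2715 + 779   →  a_0 = 6
2715 = 3·779 + 378   →  a_1 = 3
779 = 2·378 + 23   →  a_2 = 2
378 = 16·23 + 10   →  a_3 = 16
23 = 2·10 + 3   →  a_4 = 2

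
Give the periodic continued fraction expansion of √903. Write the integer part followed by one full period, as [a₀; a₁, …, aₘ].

[30; 20, 60]

a₀ = ⌊√903⌋ = 30.
With m₀=0, d₀=1 and mₖ₊₁ = dₖaₖ − mₖ, dₖ₊₁ = (n − mₖ₊₁²)/dₖ, aₖ₊₁ = ⌊(a₀+mₖ₊₁)/dₖ₊₁⌋:
  k=1: m=30, d=3, a=20
  k=2: m=30, d=1, a=60
d=1 and a=2a₀=60 at k=2, so the next step gives (m, d) = (30, 3) again — its k=1 value — and the period has length 2.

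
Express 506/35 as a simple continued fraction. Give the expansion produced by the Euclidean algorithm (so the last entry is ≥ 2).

506 = 14·35 + 16
35 = 2·16 + 3
16 = 5·3 + 1
3 = 3·1 + 0  (stop)
So 506/35 = [14; 2, 5, 3].

[14; 2, 5, 3]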